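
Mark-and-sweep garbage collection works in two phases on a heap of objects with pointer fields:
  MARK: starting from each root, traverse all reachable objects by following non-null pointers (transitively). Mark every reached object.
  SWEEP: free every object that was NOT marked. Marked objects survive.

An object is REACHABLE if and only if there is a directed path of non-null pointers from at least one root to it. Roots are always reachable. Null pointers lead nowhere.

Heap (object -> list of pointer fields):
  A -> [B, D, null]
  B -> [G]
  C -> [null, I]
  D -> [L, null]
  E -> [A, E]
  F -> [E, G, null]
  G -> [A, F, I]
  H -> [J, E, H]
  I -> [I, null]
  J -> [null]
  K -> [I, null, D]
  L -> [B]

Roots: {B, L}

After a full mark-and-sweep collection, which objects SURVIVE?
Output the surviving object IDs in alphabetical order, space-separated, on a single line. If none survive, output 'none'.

Answer: A B D E F G I L

Derivation:
Roots: B L
Mark B: refs=G, marked=B
Mark L: refs=B, marked=B L
Mark G: refs=A F I, marked=B G L
Mark A: refs=B D null, marked=A B G L
Mark F: refs=E G null, marked=A B F G L
Mark I: refs=I null, marked=A B F G I L
Mark D: refs=L null, marked=A B D F G I L
Mark E: refs=A E, marked=A B D E F G I L
Unmarked (collected): C H J K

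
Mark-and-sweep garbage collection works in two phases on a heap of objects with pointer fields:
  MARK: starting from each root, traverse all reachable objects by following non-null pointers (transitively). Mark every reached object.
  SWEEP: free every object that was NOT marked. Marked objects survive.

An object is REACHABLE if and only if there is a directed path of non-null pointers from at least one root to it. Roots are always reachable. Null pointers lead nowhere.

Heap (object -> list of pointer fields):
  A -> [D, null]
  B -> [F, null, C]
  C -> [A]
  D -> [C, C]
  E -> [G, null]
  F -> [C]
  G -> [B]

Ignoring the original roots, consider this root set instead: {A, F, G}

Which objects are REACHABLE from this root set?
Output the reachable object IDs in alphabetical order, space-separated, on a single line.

Answer: A B C D F G

Derivation:
Roots: A F G
Mark A: refs=D null, marked=A
Mark F: refs=C, marked=A F
Mark G: refs=B, marked=A F G
Mark D: refs=C C, marked=A D F G
Mark C: refs=A, marked=A C D F G
Mark B: refs=F null C, marked=A B C D F G
Unmarked (collected): E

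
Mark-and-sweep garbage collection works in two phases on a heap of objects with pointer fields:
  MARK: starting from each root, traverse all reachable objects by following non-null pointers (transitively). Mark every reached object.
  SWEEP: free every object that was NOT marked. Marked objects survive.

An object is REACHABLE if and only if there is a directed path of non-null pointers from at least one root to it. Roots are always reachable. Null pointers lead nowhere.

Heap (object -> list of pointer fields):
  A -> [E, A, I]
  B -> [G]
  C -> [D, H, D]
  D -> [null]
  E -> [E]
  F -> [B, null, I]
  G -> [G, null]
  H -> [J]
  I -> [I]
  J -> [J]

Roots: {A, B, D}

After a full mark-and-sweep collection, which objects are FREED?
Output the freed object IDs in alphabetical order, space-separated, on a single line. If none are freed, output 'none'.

Roots: A B D
Mark A: refs=E A I, marked=A
Mark B: refs=G, marked=A B
Mark D: refs=null, marked=A B D
Mark E: refs=E, marked=A B D E
Mark I: refs=I, marked=A B D E I
Mark G: refs=G null, marked=A B D E G I
Unmarked (collected): C F H J

Answer: C F H J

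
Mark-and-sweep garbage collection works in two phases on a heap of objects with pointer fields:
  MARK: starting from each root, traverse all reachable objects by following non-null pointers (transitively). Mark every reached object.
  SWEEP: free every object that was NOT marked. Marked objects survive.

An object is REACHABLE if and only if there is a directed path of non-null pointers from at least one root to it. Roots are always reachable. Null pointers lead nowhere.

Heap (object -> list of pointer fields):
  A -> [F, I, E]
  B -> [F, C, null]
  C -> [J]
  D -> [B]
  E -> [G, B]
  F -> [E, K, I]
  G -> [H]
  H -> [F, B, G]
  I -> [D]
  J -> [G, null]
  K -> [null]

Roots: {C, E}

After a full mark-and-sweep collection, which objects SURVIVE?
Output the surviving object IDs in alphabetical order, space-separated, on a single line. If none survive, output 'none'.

Roots: C E
Mark C: refs=J, marked=C
Mark E: refs=G B, marked=C E
Mark J: refs=G null, marked=C E J
Mark G: refs=H, marked=C E G J
Mark B: refs=F C null, marked=B C E G J
Mark H: refs=F B G, marked=B C E G H J
Mark F: refs=E K I, marked=B C E F G H J
Mark K: refs=null, marked=B C E F G H J K
Mark I: refs=D, marked=B C E F G H I J K
Mark D: refs=B, marked=B C D E F G H I J K
Unmarked (collected): A

Answer: B C D E F G H I J K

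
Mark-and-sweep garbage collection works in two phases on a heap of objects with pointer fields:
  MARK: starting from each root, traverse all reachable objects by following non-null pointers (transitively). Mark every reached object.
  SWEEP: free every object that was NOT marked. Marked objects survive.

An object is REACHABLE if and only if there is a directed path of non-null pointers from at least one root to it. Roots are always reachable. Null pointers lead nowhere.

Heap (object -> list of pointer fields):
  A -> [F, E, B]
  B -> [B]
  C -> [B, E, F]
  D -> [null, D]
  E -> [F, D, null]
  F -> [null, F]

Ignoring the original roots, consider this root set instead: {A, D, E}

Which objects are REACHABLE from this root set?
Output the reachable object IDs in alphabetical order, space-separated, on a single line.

Answer: A B D E F

Derivation:
Roots: A D E
Mark A: refs=F E B, marked=A
Mark D: refs=null D, marked=A D
Mark E: refs=F D null, marked=A D E
Mark F: refs=null F, marked=A D E F
Mark B: refs=B, marked=A B D E F
Unmarked (collected): C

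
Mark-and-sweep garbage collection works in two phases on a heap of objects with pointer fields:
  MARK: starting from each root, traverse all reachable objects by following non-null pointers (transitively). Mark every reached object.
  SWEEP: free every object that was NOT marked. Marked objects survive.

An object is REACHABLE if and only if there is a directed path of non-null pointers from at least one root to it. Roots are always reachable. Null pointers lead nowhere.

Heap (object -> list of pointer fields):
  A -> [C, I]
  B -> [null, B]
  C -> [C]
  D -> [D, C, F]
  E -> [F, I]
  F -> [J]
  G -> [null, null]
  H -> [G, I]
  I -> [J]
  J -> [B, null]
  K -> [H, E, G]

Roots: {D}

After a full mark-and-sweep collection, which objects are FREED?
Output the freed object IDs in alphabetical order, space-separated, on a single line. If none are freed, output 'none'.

Roots: D
Mark D: refs=D C F, marked=D
Mark C: refs=C, marked=C D
Mark F: refs=J, marked=C D F
Mark J: refs=B null, marked=C D F J
Mark B: refs=null B, marked=B C D F J
Unmarked (collected): A E G H I K

Answer: A E G H I K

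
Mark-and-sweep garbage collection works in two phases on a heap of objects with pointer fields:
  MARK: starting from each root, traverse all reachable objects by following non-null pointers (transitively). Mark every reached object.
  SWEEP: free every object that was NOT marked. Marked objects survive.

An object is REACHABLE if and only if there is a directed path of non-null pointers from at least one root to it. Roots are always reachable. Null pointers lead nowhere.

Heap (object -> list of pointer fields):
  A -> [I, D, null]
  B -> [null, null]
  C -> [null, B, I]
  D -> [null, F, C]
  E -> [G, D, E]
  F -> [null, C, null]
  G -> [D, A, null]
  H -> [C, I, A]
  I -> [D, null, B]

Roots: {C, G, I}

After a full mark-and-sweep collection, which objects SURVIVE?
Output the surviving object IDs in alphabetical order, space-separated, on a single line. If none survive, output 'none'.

Roots: C G I
Mark C: refs=null B I, marked=C
Mark G: refs=D A null, marked=C G
Mark I: refs=D null B, marked=C G I
Mark B: refs=null null, marked=B C G I
Mark D: refs=null F C, marked=B C D G I
Mark A: refs=I D null, marked=A B C D G I
Mark F: refs=null C null, marked=A B C D F G I
Unmarked (collected): E H

Answer: A B C D F G I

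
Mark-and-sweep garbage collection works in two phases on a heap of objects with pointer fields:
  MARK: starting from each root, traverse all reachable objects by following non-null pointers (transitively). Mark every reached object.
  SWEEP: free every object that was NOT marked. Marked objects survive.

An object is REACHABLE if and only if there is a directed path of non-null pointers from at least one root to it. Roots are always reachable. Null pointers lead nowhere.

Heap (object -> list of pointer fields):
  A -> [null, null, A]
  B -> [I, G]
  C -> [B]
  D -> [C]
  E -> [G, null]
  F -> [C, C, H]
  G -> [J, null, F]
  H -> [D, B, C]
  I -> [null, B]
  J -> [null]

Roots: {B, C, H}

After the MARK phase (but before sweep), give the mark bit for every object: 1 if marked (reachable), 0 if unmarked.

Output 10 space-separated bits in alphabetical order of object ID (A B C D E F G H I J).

Roots: B C H
Mark B: refs=I G, marked=B
Mark C: refs=B, marked=B C
Mark H: refs=D B C, marked=B C H
Mark I: refs=null B, marked=B C H I
Mark G: refs=J null F, marked=B C G H I
Mark D: refs=C, marked=B C D G H I
Mark J: refs=null, marked=B C D G H I J
Mark F: refs=C C H, marked=B C D F G H I J
Unmarked (collected): A E

Answer: 0 1 1 1 0 1 1 1 1 1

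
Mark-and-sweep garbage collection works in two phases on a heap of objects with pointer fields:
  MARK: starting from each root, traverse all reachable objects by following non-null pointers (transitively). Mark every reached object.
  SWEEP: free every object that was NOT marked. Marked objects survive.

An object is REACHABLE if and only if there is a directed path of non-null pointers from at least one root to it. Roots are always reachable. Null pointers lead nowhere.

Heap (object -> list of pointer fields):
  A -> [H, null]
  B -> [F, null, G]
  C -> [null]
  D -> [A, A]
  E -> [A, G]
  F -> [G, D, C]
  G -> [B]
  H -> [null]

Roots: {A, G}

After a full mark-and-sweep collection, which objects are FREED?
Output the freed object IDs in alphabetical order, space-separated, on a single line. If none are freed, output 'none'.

Answer: E

Derivation:
Roots: A G
Mark A: refs=H null, marked=A
Mark G: refs=B, marked=A G
Mark H: refs=null, marked=A G H
Mark B: refs=F null G, marked=A B G H
Mark F: refs=G D C, marked=A B F G H
Mark D: refs=A A, marked=A B D F G H
Mark C: refs=null, marked=A B C D F G H
Unmarked (collected): E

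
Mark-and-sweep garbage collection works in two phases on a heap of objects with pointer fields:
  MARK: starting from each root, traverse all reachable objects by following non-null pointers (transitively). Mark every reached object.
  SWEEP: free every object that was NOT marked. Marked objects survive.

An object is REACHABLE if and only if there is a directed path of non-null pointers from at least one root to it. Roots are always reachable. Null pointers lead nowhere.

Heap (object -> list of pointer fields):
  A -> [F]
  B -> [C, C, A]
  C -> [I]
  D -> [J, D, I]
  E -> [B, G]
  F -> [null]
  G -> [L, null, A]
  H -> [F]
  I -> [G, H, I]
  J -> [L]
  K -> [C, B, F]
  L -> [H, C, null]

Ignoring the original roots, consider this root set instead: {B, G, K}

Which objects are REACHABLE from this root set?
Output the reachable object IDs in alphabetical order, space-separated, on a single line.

Roots: B G K
Mark B: refs=C C A, marked=B
Mark G: refs=L null A, marked=B G
Mark K: refs=C B F, marked=B G K
Mark C: refs=I, marked=B C G K
Mark A: refs=F, marked=A B C G K
Mark L: refs=H C null, marked=A B C G K L
Mark F: refs=null, marked=A B C F G K L
Mark I: refs=G H I, marked=A B C F G I K L
Mark H: refs=F, marked=A B C F G H I K L
Unmarked (collected): D E J

Answer: A B C F G H I K L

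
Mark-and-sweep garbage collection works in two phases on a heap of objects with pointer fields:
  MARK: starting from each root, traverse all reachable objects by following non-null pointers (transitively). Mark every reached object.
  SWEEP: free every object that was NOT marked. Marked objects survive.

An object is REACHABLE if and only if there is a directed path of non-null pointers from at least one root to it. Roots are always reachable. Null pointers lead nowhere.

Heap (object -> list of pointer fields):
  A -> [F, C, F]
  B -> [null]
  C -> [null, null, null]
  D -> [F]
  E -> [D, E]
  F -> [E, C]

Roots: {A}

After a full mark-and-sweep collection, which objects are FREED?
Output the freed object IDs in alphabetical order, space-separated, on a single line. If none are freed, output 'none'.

Roots: A
Mark A: refs=F C F, marked=A
Mark F: refs=E C, marked=A F
Mark C: refs=null null null, marked=A C F
Mark E: refs=D E, marked=A C E F
Mark D: refs=F, marked=A C D E F
Unmarked (collected): B

Answer: B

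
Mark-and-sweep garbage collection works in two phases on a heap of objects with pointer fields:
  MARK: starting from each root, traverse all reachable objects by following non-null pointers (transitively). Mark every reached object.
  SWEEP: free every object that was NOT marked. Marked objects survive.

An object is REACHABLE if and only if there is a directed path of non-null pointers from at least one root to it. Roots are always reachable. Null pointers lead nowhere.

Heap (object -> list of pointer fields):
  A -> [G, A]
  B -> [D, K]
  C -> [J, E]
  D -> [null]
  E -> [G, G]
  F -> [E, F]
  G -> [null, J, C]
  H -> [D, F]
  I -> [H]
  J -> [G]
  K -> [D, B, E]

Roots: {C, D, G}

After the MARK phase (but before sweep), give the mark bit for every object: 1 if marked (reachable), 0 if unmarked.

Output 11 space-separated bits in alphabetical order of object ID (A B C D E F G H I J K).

Roots: C D G
Mark C: refs=J E, marked=C
Mark D: refs=null, marked=C D
Mark G: refs=null J C, marked=C D G
Mark J: refs=G, marked=C D G J
Mark E: refs=G G, marked=C D E G J
Unmarked (collected): A B F H I K

Answer: 0 0 1 1 1 0 1 0 0 1 0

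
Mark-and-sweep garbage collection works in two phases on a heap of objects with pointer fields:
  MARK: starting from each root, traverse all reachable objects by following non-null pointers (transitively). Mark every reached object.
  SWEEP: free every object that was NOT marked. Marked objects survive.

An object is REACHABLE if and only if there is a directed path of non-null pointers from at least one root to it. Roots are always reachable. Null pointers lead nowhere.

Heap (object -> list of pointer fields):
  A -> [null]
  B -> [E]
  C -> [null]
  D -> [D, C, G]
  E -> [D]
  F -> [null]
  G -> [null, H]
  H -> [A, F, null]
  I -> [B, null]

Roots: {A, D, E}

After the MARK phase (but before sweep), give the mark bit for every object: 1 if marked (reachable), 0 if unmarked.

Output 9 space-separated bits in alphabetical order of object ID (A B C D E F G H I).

Answer: 1 0 1 1 1 1 1 1 0

Derivation:
Roots: A D E
Mark A: refs=null, marked=A
Mark D: refs=D C G, marked=A D
Mark E: refs=D, marked=A D E
Mark C: refs=null, marked=A C D E
Mark G: refs=null H, marked=A C D E G
Mark H: refs=A F null, marked=A C D E G H
Mark F: refs=null, marked=A C D E F G H
Unmarked (collected): B I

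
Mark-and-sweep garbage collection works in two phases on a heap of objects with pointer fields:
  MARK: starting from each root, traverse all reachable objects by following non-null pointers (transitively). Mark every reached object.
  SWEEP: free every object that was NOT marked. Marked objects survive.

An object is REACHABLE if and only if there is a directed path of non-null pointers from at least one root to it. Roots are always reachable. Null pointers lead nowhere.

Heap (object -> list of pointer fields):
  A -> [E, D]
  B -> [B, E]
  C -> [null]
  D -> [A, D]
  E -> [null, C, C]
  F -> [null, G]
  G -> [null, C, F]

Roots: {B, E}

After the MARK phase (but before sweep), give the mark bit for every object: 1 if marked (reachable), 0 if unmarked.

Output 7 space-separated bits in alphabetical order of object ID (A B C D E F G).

Answer: 0 1 1 0 1 0 0

Derivation:
Roots: B E
Mark B: refs=B E, marked=B
Mark E: refs=null C C, marked=B E
Mark C: refs=null, marked=B C E
Unmarked (collected): A D F G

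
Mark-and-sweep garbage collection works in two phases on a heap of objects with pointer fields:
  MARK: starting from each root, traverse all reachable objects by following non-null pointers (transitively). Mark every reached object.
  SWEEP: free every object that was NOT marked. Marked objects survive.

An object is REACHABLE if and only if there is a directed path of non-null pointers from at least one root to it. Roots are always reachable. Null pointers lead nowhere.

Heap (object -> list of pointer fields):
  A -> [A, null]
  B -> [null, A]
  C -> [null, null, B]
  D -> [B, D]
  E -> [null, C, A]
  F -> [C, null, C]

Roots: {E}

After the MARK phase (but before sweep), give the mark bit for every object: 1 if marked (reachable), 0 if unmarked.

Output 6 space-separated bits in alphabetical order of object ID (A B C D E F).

Roots: E
Mark E: refs=null C A, marked=E
Mark C: refs=null null B, marked=C E
Mark A: refs=A null, marked=A C E
Mark B: refs=null A, marked=A B C E
Unmarked (collected): D F

Answer: 1 1 1 0 1 0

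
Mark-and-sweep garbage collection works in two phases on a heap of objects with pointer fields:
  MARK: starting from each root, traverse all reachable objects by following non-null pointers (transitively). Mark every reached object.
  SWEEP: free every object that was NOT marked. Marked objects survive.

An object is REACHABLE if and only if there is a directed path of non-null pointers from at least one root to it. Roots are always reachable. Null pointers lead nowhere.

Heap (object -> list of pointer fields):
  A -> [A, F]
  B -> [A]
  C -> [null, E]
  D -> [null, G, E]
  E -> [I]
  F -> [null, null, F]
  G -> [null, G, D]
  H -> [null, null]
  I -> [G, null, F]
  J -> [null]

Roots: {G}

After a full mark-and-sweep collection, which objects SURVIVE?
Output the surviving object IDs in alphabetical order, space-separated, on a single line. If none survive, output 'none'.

Roots: G
Mark G: refs=null G D, marked=G
Mark D: refs=null G E, marked=D G
Mark E: refs=I, marked=D E G
Mark I: refs=G null F, marked=D E G I
Mark F: refs=null null F, marked=D E F G I
Unmarked (collected): A B C H J

Answer: D E F G I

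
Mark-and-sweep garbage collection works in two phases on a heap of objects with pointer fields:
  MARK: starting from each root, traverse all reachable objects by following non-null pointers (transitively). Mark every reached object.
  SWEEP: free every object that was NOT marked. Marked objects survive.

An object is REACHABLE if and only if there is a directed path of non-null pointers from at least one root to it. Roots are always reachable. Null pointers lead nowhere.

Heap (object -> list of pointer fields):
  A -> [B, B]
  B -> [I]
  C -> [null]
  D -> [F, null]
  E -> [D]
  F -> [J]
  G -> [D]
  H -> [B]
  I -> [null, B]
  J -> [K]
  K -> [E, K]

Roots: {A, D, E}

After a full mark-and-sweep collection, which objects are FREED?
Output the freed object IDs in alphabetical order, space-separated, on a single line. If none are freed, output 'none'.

Roots: A D E
Mark A: refs=B B, marked=A
Mark D: refs=F null, marked=A D
Mark E: refs=D, marked=A D E
Mark B: refs=I, marked=A B D E
Mark F: refs=J, marked=A B D E F
Mark I: refs=null B, marked=A B D E F I
Mark J: refs=K, marked=A B D E F I J
Mark K: refs=E K, marked=A B D E F I J K
Unmarked (collected): C G H

Answer: C G H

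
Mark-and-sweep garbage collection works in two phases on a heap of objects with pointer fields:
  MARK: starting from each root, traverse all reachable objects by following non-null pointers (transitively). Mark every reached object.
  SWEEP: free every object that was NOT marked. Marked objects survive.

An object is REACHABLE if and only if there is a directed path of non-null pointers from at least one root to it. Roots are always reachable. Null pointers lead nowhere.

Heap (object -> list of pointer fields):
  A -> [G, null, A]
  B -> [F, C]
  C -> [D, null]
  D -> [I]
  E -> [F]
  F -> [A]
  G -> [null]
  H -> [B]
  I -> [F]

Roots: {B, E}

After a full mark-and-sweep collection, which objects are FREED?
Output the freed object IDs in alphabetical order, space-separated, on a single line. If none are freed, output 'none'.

Roots: B E
Mark B: refs=F C, marked=B
Mark E: refs=F, marked=B E
Mark F: refs=A, marked=B E F
Mark C: refs=D null, marked=B C E F
Mark A: refs=G null A, marked=A B C E F
Mark D: refs=I, marked=A B C D E F
Mark G: refs=null, marked=A B C D E F G
Mark I: refs=F, marked=A B C D E F G I
Unmarked (collected): H

Answer: H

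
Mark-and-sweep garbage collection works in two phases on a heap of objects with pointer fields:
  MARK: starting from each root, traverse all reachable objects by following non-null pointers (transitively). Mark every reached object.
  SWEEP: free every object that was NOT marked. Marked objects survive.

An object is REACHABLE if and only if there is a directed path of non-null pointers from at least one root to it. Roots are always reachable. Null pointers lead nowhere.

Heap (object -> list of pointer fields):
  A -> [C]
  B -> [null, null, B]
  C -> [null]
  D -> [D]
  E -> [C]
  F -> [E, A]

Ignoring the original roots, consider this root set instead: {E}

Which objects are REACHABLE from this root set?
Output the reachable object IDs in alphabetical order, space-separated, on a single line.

Answer: C E

Derivation:
Roots: E
Mark E: refs=C, marked=E
Mark C: refs=null, marked=C E
Unmarked (collected): A B D F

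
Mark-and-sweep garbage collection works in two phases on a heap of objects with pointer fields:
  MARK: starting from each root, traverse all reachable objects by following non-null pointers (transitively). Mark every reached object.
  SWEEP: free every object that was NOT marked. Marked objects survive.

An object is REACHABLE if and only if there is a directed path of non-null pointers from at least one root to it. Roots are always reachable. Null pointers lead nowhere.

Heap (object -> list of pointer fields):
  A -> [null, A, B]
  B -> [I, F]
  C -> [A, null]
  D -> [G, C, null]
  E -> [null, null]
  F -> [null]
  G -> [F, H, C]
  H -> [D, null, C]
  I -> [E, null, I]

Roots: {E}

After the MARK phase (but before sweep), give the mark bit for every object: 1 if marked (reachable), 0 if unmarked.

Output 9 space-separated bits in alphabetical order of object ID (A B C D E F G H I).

Roots: E
Mark E: refs=null null, marked=E
Unmarked (collected): A B C D F G H I

Answer: 0 0 0 0 1 0 0 0 0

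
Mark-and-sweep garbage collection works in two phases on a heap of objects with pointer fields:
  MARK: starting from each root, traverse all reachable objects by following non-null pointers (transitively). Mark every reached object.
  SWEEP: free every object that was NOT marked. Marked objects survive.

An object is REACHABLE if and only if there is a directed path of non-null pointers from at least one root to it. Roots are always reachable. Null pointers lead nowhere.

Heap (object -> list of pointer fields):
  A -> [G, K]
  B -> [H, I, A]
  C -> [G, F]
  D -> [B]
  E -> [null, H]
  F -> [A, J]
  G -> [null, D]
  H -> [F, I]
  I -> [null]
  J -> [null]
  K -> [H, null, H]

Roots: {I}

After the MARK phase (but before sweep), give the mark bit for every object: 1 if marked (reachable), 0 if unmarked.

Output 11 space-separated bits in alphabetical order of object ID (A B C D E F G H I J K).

Answer: 0 0 0 0 0 0 0 0 1 0 0

Derivation:
Roots: I
Mark I: refs=null, marked=I
Unmarked (collected): A B C D E F G H J K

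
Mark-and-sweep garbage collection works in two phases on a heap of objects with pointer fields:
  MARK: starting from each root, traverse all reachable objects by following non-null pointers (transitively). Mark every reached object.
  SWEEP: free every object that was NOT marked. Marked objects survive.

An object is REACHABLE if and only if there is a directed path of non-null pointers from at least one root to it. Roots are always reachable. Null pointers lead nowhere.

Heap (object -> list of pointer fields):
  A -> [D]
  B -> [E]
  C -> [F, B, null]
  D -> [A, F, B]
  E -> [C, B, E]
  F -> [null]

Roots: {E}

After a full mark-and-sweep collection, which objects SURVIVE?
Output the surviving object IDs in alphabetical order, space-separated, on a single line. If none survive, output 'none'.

Roots: E
Mark E: refs=C B E, marked=E
Mark C: refs=F B null, marked=C E
Mark B: refs=E, marked=B C E
Mark F: refs=null, marked=B C E F
Unmarked (collected): A D

Answer: B C E F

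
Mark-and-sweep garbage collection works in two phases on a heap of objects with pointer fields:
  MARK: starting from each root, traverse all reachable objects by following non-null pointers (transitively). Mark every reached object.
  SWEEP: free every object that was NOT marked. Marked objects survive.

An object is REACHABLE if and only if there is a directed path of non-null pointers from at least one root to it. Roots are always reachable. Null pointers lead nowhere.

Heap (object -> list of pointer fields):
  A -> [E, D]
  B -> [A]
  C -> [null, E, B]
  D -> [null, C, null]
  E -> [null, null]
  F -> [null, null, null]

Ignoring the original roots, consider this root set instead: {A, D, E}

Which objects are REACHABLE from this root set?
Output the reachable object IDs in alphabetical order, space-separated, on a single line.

Answer: A B C D E

Derivation:
Roots: A D E
Mark A: refs=E D, marked=A
Mark D: refs=null C null, marked=A D
Mark E: refs=null null, marked=A D E
Mark C: refs=null E B, marked=A C D E
Mark B: refs=A, marked=A B C D E
Unmarked (collected): F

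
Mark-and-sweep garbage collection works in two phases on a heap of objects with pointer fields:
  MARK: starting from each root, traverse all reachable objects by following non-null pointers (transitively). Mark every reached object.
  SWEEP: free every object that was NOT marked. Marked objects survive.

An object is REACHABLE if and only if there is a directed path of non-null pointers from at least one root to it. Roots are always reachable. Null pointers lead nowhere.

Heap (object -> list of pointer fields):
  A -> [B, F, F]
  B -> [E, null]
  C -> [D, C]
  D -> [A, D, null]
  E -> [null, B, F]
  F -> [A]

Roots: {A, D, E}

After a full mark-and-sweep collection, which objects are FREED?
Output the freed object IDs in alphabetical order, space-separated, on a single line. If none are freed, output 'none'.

Answer: C

Derivation:
Roots: A D E
Mark A: refs=B F F, marked=A
Mark D: refs=A D null, marked=A D
Mark E: refs=null B F, marked=A D E
Mark B: refs=E null, marked=A B D E
Mark F: refs=A, marked=A B D E F
Unmarked (collected): C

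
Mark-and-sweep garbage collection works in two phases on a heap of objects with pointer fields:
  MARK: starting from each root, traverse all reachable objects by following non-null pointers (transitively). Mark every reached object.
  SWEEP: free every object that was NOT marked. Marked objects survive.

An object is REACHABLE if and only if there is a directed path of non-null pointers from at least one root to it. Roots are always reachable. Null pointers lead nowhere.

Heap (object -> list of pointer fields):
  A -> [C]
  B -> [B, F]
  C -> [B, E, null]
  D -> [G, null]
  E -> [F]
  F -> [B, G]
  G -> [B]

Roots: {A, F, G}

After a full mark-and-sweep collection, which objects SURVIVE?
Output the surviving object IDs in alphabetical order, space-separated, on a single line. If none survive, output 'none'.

Roots: A F G
Mark A: refs=C, marked=A
Mark F: refs=B G, marked=A F
Mark G: refs=B, marked=A F G
Mark C: refs=B E null, marked=A C F G
Mark B: refs=B F, marked=A B C F G
Mark E: refs=F, marked=A B C E F G
Unmarked (collected): D

Answer: A B C E F G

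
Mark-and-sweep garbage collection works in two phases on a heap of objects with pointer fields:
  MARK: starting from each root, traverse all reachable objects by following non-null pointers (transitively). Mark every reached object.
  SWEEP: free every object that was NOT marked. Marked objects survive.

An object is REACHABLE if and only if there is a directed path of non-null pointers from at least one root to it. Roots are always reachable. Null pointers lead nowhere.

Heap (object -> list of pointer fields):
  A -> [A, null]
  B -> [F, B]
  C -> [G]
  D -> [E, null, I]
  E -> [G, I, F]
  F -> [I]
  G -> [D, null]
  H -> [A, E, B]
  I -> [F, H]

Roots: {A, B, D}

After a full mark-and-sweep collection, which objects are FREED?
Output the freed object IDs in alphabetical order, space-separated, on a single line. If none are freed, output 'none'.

Answer: C

Derivation:
Roots: A B D
Mark A: refs=A null, marked=A
Mark B: refs=F B, marked=A B
Mark D: refs=E null I, marked=A B D
Mark F: refs=I, marked=A B D F
Mark E: refs=G I F, marked=A B D E F
Mark I: refs=F H, marked=A B D E F I
Mark G: refs=D null, marked=A B D E F G I
Mark H: refs=A E B, marked=A B D E F G H I
Unmarked (collected): C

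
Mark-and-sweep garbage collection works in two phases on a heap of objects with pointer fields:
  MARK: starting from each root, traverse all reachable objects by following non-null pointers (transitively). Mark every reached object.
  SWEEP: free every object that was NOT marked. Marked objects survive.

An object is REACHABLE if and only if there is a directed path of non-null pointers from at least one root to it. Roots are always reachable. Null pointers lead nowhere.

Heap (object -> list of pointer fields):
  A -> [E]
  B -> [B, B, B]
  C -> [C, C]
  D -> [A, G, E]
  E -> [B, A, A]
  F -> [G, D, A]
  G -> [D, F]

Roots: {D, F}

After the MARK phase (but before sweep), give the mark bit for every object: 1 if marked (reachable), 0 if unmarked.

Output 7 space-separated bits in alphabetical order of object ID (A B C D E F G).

Roots: D F
Mark D: refs=A G E, marked=D
Mark F: refs=G D A, marked=D F
Mark A: refs=E, marked=A D F
Mark G: refs=D F, marked=A D F G
Mark E: refs=B A A, marked=A D E F G
Mark B: refs=B B B, marked=A B D E F G
Unmarked (collected): C

Answer: 1 1 0 1 1 1 1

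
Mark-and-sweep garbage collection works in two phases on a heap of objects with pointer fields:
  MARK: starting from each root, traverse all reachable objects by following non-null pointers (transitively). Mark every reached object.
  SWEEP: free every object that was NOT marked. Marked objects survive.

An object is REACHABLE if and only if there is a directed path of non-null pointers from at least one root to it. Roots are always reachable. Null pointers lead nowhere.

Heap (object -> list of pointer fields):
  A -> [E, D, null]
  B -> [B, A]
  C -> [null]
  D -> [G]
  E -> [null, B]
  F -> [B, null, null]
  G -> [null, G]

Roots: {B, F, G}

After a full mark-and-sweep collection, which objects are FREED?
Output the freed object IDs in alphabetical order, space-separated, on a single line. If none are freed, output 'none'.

Answer: C

Derivation:
Roots: B F G
Mark B: refs=B A, marked=B
Mark F: refs=B null null, marked=B F
Mark G: refs=null G, marked=B F G
Mark A: refs=E D null, marked=A B F G
Mark E: refs=null B, marked=A B E F G
Mark D: refs=G, marked=A B D E F G
Unmarked (collected): C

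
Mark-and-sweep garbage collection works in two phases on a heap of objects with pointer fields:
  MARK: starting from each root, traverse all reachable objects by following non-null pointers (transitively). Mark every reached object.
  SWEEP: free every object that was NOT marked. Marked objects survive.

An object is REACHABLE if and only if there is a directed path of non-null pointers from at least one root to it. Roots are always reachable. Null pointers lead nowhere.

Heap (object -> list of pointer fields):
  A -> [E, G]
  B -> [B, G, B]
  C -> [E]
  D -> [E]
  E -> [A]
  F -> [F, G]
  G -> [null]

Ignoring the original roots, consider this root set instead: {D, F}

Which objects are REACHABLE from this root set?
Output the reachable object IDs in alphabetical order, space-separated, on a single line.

Answer: A D E F G

Derivation:
Roots: D F
Mark D: refs=E, marked=D
Mark F: refs=F G, marked=D F
Mark E: refs=A, marked=D E F
Mark G: refs=null, marked=D E F G
Mark A: refs=E G, marked=A D E F G
Unmarked (collected): B C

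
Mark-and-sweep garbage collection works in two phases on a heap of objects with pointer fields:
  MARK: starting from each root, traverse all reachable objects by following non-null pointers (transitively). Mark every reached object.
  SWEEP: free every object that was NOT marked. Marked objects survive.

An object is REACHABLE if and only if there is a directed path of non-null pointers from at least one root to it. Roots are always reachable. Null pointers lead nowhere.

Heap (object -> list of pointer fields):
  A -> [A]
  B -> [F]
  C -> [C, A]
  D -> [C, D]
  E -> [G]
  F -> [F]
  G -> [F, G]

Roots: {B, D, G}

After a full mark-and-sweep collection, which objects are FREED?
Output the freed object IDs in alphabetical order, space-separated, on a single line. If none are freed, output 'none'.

Roots: B D G
Mark B: refs=F, marked=B
Mark D: refs=C D, marked=B D
Mark G: refs=F G, marked=B D G
Mark F: refs=F, marked=B D F G
Mark C: refs=C A, marked=B C D F G
Mark A: refs=A, marked=A B C D F G
Unmarked (collected): E

Answer: E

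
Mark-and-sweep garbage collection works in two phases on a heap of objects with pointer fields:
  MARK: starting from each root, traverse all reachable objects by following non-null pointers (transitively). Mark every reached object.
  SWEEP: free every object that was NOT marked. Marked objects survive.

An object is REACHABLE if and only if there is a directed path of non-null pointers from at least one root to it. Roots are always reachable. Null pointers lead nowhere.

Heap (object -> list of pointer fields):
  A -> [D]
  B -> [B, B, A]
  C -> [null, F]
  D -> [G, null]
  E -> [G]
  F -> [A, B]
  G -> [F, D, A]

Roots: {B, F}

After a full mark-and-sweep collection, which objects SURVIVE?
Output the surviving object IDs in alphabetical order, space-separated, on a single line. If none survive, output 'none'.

Roots: B F
Mark B: refs=B B A, marked=B
Mark F: refs=A B, marked=B F
Mark A: refs=D, marked=A B F
Mark D: refs=G null, marked=A B D F
Mark G: refs=F D A, marked=A B D F G
Unmarked (collected): C E

Answer: A B D F G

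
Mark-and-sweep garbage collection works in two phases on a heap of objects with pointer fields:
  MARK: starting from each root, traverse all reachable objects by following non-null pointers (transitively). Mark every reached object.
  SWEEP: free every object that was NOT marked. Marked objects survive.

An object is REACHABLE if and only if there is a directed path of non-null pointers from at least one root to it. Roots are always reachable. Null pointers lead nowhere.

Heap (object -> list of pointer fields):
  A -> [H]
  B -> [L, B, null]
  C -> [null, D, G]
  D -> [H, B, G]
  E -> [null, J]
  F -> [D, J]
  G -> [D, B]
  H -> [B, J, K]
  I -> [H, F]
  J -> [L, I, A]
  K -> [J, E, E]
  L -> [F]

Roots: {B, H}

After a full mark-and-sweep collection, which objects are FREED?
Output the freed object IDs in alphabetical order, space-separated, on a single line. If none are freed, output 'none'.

Roots: B H
Mark B: refs=L B null, marked=B
Mark H: refs=B J K, marked=B H
Mark L: refs=F, marked=B H L
Mark J: refs=L I A, marked=B H J L
Mark K: refs=J E E, marked=B H J K L
Mark F: refs=D J, marked=B F H J K L
Mark I: refs=H F, marked=B F H I J K L
Mark A: refs=H, marked=A B F H I J K L
Mark E: refs=null J, marked=A B E F H I J K L
Mark D: refs=H B G, marked=A B D E F H I J K L
Mark G: refs=D B, marked=A B D E F G H I J K L
Unmarked (collected): C

Answer: C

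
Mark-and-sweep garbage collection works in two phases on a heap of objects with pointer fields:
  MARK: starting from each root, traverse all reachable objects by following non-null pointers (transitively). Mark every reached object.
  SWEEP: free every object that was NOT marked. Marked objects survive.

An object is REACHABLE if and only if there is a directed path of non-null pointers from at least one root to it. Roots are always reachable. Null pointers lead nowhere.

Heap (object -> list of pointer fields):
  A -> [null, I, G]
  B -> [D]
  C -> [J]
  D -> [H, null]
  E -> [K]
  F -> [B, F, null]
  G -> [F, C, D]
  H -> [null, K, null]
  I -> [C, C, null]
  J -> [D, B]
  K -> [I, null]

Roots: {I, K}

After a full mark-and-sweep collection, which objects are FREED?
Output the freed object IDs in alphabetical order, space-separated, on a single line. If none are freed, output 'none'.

Answer: A E F G

Derivation:
Roots: I K
Mark I: refs=C C null, marked=I
Mark K: refs=I null, marked=I K
Mark C: refs=J, marked=C I K
Mark J: refs=D B, marked=C I J K
Mark D: refs=H null, marked=C D I J K
Mark B: refs=D, marked=B C D I J K
Mark H: refs=null K null, marked=B C D H I J K
Unmarked (collected): A E F G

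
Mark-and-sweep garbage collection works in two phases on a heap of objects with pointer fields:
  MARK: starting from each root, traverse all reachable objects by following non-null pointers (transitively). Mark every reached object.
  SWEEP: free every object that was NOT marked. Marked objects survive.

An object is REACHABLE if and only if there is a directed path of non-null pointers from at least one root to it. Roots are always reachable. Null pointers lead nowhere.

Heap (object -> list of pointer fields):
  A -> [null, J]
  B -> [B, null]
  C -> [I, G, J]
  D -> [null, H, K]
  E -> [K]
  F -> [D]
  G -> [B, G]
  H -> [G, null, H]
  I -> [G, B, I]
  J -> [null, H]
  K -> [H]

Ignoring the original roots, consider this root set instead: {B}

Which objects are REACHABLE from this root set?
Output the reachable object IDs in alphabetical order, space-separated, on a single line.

Answer: B

Derivation:
Roots: B
Mark B: refs=B null, marked=B
Unmarked (collected): A C D E F G H I J K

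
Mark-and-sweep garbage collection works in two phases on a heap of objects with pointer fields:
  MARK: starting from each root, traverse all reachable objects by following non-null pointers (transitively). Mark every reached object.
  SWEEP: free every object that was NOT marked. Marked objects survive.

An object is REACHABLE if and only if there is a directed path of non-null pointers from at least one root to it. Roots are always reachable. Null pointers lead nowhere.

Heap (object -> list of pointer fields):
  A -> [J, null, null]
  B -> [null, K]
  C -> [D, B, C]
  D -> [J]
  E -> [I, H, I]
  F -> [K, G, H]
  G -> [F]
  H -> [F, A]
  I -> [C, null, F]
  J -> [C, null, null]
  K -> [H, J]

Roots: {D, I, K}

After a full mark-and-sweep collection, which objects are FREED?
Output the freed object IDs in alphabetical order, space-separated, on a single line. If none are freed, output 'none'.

Answer: E

Derivation:
Roots: D I K
Mark D: refs=J, marked=D
Mark I: refs=C null F, marked=D I
Mark K: refs=H J, marked=D I K
Mark J: refs=C null null, marked=D I J K
Mark C: refs=D B C, marked=C D I J K
Mark F: refs=K G H, marked=C D F I J K
Mark H: refs=F A, marked=C D F H I J K
Mark B: refs=null K, marked=B C D F H I J K
Mark G: refs=F, marked=B C D F G H I J K
Mark A: refs=J null null, marked=A B C D F G H I J K
Unmarked (collected): E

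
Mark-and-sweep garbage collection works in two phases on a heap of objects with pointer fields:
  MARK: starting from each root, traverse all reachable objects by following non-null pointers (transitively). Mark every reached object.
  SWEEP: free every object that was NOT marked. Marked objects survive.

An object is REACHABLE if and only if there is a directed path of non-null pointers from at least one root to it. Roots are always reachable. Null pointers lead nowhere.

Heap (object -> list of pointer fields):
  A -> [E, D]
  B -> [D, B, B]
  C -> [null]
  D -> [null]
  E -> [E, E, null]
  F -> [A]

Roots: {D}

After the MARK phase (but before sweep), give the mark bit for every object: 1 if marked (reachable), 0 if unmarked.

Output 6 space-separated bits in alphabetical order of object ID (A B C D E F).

Answer: 0 0 0 1 0 0

Derivation:
Roots: D
Mark D: refs=null, marked=D
Unmarked (collected): A B C E F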